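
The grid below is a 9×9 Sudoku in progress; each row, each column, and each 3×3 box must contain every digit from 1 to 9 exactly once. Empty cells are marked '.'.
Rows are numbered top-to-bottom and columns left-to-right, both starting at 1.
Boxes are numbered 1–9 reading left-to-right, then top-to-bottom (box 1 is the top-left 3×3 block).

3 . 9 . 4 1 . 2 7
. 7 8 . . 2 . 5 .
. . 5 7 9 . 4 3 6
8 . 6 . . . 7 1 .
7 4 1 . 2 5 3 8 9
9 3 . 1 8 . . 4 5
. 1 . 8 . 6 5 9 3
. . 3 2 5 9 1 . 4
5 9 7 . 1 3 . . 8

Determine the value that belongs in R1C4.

Cell R1C4 itself could take any of {5, 6} by direct elimination.
Consider where 5 can go in box 2.
R2C4 is out (row 2 already has a 5).
R2C5 is out (row 2 already has a 5).
R3C6 is out (row 3 already has a 5).
So the only cell in box 2 that can hold 5 is R1C4.
Therefore R1C4 = 5.

5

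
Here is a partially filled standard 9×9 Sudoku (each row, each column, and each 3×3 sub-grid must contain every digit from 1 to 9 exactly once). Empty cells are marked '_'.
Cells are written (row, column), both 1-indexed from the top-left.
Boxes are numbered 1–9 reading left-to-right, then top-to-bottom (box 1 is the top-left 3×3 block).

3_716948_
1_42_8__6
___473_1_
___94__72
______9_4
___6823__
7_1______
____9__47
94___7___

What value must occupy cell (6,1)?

4

Cell (6,1) itself could take any of {4, 5} by direct elimination.
Consider where 4 can go in row 6.
(6,2) is out (column 2 already has a 4).
(6,3) is out (column 3 already has a 4).
(6,8) is out (column 8 already has a 4).
(6,9) is out (column 9 already has a 4).
So the only cell in row 6 that can hold 4 is (6,1).
Therefore (6,1) = 4.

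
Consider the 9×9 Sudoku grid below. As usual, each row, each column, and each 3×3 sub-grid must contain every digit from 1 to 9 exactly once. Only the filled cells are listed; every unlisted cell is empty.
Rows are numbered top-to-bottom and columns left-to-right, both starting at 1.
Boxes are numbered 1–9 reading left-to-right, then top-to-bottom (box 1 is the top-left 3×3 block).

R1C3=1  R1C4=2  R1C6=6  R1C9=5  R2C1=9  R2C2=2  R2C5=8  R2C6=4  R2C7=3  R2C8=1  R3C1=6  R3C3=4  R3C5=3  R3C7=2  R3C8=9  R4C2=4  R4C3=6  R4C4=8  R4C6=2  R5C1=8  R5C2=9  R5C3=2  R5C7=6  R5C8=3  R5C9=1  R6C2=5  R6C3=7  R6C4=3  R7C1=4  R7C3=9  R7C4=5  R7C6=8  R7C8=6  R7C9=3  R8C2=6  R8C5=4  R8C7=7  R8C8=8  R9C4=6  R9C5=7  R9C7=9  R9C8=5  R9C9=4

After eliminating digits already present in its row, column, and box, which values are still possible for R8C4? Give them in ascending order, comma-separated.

Row 8 already contains {4, 6, 7, 8}.
Column 4 already contains {2, 3, 5, 6, 8}.
Its 3×3 block (box 8) already contains {4, 5, 6, 7, 8}.
Removing those from 1–9 leaves {1, 9} as the candidates for R8C4.

1,9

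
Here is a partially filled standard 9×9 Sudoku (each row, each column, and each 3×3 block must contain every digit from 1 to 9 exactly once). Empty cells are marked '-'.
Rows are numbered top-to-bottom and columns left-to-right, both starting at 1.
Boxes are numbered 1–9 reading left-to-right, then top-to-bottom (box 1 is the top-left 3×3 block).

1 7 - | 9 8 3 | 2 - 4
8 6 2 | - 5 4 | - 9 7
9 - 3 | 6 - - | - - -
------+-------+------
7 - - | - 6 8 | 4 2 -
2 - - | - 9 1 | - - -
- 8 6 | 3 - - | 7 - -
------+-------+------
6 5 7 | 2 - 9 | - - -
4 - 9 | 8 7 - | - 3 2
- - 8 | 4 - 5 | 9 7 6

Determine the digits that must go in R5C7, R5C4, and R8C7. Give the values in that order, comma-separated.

6,7,5

For R5C7:
  Consider where 6 can go in column 7.
  R2C7 is out (row 2 already has a 6).
  R3C7 is out (row 3 already has a 6).
  R7C7 is out (row 7 already has a 6).
  R8C7 is out (box 9 already has a 6).
  So the only cell in column 7 that can hold 6 is R5C7.
  So R5C7 = 6.
For R5C4:
  Consider where 7 can go in row 5.
  R5C2 is out (column 2 already has a 7).
  R5C3 is out (column 3 already has a 7).
  R5C7 is out (column 7 already has a 7).
  R5C8 is out (column 8 already has a 7).
  R5C9 is out (column 9 already has a 7).
  So the only cell in row 5 that can hold 7 is R5C4.
  So R5C4 = 7.
For R8C7:
  Consider where 5 can go in row 8.
  R8C2 is out (column 2 already has a 5).
  R8C6 is out (column 6 already has a 5).
  So the only cell in row 8 that can hold 5 is R8C7.
  So R8C7 = 5.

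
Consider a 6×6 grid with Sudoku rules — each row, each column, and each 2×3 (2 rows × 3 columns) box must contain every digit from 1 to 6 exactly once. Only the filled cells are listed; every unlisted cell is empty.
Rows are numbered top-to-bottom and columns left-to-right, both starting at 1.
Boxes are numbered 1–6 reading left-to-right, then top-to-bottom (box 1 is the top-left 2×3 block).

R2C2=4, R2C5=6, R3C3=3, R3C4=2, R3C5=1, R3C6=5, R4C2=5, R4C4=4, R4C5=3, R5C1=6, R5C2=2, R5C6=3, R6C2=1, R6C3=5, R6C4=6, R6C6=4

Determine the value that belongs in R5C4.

Cell R5C4 itself could take any of {1, 5} by direct elimination.
Consider where 1 can go in box 6.
R5C5 is out (column 5 already has a 1).
R6C5 is out (row 6 already has a 1).
So the only cell in box 6 that can hold 1 is R5C4.
Therefore R5C4 = 1.

1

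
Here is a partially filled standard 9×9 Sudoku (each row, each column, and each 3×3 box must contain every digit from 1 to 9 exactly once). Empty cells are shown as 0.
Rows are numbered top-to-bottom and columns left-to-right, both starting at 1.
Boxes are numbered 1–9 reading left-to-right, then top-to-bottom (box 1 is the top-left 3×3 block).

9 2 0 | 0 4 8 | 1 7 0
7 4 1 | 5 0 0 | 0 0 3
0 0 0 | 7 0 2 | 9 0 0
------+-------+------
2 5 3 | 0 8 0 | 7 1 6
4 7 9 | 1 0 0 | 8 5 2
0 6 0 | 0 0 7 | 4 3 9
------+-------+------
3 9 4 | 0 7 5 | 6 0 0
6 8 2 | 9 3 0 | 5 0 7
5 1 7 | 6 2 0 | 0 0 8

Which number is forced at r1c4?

Row 1 already contains {1, 2, 4, 7, 8, 9}.
Column 4 already contains {1, 5, 6, 7, 9}.
Its 3×3 block (box 2) already contains {2, 4, 5, 7, 8}.
The only value from 1–9 not eliminated is 3, so r1c4 = 3.

3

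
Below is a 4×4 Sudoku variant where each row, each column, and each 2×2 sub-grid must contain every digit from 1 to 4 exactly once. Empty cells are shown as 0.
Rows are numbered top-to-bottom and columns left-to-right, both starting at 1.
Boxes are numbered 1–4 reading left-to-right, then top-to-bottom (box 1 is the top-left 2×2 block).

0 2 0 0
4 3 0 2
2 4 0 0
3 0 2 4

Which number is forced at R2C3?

Row 2 already contains {2, 3, 4}.
Column 3 already contains {2}.
Its 2×2 block (box 2) already contains {2}.
The only value from 1–4 not eliminated is 1, so R2C3 = 1.

1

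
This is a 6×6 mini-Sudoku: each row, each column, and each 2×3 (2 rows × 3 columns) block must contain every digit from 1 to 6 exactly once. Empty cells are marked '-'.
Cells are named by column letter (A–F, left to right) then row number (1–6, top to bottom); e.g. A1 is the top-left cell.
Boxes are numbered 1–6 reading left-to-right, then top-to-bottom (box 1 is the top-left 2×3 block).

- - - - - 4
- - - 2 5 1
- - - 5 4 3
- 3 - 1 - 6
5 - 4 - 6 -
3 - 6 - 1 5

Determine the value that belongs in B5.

Cell B5 itself could take any of {1, 2} by direct elimination.
Consider where 1 can go in row 5.
D5 is out (column D already has a 1).
F5 is out (column F already has a 1).
So the only cell in row 5 that can hold 1 is B5.
Therefore B5 = 1.

1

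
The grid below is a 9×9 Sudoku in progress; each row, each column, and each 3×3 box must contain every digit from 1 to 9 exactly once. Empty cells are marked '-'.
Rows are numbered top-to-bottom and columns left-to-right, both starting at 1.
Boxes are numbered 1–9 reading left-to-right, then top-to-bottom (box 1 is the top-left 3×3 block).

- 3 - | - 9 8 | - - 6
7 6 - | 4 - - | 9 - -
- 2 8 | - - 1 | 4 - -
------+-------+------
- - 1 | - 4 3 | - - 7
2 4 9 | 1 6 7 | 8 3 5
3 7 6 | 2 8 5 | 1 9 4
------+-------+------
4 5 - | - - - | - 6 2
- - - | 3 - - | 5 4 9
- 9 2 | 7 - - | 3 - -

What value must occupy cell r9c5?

5

Cell r9c5 itself could take any of {1, 5} by direct elimination.
Consider where 5 can go in box 8.
r7c4 is out (row 7 already has a 5). r7c5 is out (row 7 already has a 5). r7c6 is out (row 7 already has a 5). r8c5 is out (row 8 already has a 5). The remaining empty cells in box 8 are similarly blocked.
So the only cell in box 8 that can hold 5 is r9c5.
Therefore r9c5 = 5.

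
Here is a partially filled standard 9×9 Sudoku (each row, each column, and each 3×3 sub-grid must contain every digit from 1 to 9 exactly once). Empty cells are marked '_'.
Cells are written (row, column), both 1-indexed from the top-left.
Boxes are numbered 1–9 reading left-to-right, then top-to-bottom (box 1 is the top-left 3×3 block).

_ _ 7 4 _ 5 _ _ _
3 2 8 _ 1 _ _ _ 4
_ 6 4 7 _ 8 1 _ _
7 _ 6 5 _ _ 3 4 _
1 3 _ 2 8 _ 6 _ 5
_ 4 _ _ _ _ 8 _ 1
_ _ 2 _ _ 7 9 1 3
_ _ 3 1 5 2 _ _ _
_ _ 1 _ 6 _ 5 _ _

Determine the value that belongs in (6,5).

7

Cell (6,5) itself could take any of {3, 7, 9} by direct elimination.
Consider where 7 can go in column 5.
(1,5) is out (row 1 already has a 7).
(3,5) is out (row 3 already has a 7).
(4,5) is out (row 4 already has a 7).
(7,5) is out (row 7 already has a 7).
So the only cell in column 5 that can hold 7 is (6,5).
Therefore (6,5) = 7.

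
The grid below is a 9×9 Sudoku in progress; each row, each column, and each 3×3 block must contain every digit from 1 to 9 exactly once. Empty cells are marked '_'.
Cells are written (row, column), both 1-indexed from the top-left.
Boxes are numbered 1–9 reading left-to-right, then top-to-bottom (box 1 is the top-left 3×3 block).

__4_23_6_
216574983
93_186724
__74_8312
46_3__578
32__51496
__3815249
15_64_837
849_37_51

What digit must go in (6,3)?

8

Row 6 already contains {1, 2, 3, 4, 5, 6, 9}.
Column 3 already contains {3, 4, 6, 7, 9}.
Its 3×3 block (box 4) already contains {2, 3, 4, 6, 7}.
The only value from 1–9 not eliminated is 8, so (6,3) = 8.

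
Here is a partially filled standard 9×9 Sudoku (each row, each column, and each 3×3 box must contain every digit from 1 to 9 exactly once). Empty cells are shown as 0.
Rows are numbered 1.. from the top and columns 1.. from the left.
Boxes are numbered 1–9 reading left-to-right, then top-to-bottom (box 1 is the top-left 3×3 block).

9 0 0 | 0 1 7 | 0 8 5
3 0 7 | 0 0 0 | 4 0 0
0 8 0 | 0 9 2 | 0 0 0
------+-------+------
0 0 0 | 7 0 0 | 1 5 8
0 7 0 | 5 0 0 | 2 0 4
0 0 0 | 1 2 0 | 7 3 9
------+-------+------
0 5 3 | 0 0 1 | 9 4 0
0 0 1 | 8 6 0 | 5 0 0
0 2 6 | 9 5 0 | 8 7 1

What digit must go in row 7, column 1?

Cell row 7, column 1 itself could take any of {7, 8} by direct elimination.
Consider where 8 can go in row 7.
row 7, column 4 is out (column 4 already has a 8).
row 7, column 5 is out (box 8 already has a 8).
row 7, column 9 is out (column 9 already has a 8).
So the only cell in row 7 that can hold 8 is row 7, column 1.
Therefore row 7, column 1 = 8.

8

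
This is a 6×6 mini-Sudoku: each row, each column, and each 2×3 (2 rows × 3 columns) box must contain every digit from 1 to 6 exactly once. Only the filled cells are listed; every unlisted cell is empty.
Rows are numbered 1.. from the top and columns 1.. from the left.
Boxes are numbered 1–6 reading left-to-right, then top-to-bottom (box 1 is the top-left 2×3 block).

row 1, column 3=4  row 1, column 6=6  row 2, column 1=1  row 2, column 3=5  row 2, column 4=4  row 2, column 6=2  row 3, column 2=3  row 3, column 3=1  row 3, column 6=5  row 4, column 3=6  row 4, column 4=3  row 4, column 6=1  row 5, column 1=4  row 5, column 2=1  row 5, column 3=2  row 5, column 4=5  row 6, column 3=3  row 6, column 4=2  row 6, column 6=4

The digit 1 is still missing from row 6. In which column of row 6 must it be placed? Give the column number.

5

Consider where 1 can go in row 6.
row 6, column 1 is out (column 1 already has a 1).
row 6, column 2 is out (column 2 already has a 1).
So the only cell in row 6 that can hold 1 is row 6, column 5.
That is column 5.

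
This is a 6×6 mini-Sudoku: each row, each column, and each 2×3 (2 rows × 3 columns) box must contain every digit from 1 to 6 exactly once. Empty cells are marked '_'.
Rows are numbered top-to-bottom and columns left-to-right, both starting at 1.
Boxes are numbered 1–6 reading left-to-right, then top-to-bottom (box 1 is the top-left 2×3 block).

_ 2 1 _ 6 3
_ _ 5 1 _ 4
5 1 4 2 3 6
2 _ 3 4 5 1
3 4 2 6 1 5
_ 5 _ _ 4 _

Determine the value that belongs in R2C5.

2

Row 2 already contains {1, 4, 5}.
Column 5 already contains {1, 3, 4, 5, 6}.
Its 2×3 block (box 2) already contains {1, 3, 4, 6}.
The only value from 1–6 not eliminated is 2, so R2C5 = 2.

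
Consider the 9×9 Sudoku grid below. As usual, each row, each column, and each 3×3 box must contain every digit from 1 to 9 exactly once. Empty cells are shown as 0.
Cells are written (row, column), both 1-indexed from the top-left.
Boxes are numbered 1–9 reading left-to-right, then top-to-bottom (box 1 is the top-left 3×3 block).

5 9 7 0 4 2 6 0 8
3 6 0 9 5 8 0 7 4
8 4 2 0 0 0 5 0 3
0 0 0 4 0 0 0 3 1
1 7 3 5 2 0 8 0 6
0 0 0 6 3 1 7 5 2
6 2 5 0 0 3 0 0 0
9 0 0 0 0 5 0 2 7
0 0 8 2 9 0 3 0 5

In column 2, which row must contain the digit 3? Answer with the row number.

8

Consider where 3 can go in column 2.
(4,2) is out (row 4 already has a 3).
(6,2) is out (row 6 already has a 3).
(9,2) is out (row 9 already has a 3).
So the only cell in column 2 that can hold 3 is (8,2).
That is row 8.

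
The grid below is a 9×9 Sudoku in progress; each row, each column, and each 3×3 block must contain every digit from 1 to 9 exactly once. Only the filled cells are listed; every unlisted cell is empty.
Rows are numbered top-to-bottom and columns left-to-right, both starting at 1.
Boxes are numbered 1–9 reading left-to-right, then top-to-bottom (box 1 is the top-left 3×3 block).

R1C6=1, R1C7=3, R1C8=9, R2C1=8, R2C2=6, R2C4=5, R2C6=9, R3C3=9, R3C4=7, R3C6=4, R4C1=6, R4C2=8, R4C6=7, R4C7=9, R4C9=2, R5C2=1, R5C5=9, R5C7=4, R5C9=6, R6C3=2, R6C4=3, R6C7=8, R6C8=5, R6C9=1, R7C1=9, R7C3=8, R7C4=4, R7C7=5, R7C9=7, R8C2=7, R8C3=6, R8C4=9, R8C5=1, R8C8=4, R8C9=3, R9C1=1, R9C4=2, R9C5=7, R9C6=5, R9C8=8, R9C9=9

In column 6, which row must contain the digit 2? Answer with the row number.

5

Consider where 2 can go in column 6.
R6C6 is out (row 6 already has a 2).
R7C6 is out (box 8 already has a 2).
R8C6 is out (box 8 already has a 2).
So the only cell in column 6 that can hold 2 is R5C6.
That is row 5.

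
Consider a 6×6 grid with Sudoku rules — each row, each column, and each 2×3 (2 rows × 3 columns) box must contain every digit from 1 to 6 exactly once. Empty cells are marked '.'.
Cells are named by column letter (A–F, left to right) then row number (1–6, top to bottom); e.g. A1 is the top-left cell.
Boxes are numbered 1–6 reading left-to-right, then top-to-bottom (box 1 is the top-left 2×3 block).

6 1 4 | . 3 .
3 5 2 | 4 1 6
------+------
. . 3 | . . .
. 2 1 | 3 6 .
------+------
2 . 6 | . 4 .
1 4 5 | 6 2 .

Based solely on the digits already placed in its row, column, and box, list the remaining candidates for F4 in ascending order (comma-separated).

Row 4 already contains {1, 2, 3, 6}.
Column F already contains {6}.
Its 2×3 block (box 4) already contains {3, 6}.
Removing those from 1–6 leaves {4, 5} as the candidates for F4.

4,5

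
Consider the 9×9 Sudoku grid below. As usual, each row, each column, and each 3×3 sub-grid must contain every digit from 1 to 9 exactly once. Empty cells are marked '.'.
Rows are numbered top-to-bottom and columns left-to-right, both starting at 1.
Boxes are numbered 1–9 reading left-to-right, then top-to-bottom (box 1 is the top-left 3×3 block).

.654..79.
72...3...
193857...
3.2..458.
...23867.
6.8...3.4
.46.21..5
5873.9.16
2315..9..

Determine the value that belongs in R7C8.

3

Row 7 already contains {1, 2, 4, 5, 6}.
Column 8 already contains {1, 7, 8, 9}.
Its 3×3 block (box 9) already contains {1, 5, 6, 9}.
The only value from 1–9 not eliminated is 3, so R7C8 = 3.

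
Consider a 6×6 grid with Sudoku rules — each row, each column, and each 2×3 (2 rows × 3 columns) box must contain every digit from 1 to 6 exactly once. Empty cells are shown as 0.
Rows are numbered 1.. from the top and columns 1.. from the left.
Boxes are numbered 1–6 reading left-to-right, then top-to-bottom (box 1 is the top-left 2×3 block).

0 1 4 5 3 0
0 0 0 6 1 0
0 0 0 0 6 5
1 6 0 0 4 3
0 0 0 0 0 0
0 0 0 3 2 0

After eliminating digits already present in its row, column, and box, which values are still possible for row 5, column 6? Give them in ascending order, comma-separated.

1,4,6

Row 5 already contains {}.
Column 6 already contains {3, 5}.
Its 2×3 block (box 6) already contains {2, 3}.
Removing those from 1–6 leaves {1, 4, 6} as the candidates for row 5, column 6.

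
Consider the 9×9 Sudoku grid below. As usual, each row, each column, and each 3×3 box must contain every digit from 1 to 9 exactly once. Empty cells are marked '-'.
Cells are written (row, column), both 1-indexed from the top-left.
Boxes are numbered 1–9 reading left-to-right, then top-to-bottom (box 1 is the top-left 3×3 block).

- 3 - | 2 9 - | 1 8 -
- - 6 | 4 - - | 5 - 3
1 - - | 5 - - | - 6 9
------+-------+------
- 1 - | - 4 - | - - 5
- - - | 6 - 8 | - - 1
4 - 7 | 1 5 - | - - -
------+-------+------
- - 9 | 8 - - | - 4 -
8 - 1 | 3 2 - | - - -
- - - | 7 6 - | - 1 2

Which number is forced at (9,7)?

8

Cell (9,7) itself could take any of {3, 8, 9} by direct elimination.
Consider where 8 can go in row 9.
(9,1) is out (column 1 already has a 8).
(9,2) is out (box 7 already has a 8).
(9,3) is out (box 7 already has a 8).
(9,6) is out (column 6 already has a 8).
So the only cell in row 9 that can hold 8 is (9,7).
Therefore (9,7) = 8.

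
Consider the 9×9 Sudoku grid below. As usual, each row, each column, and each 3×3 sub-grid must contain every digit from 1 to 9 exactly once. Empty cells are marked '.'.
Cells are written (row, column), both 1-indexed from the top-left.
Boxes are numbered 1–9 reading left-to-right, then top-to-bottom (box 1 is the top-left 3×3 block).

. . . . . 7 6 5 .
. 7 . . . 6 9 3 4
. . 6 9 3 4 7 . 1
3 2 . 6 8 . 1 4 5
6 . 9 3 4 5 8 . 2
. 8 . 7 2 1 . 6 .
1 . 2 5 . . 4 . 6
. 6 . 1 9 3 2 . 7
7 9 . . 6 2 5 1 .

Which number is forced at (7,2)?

3

Row 7 already contains {1, 2, 4, 5, 6}.
Column 2 already contains {2, 6, 7, 8, 9}.
Its 3×3 block (box 7) already contains {1, 2, 6, 7, 9}.
The only value from 1–9 not eliminated is 3, so (7,2) = 3.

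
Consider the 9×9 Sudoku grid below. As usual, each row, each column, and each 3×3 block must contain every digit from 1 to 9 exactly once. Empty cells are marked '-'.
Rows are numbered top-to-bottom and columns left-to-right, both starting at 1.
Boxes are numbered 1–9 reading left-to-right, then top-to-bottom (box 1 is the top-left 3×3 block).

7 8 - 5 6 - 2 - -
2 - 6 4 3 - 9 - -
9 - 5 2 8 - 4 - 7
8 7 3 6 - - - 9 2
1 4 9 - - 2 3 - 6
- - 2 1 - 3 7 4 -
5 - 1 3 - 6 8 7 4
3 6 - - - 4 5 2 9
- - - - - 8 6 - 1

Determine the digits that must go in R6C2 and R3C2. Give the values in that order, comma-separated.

For R6C2:
  Row 6 already contains {1, 2, 3, 4, 7}.
  Column 2 already contains {4, 6, 7, 8}.
  Its 3×3 block (box 4) already contains {1, 2, 3, 4, 7, 8, 9}.
  The only value from 1–9 not eliminated is 5, so R6C2 = 5.
For R3C2:
  Consider where 3 can go in column 2.
  R2C2 is out (row 2 already has a 3).
  R6C2 is out (row 6 already has a 3).
  R7C2 is out (row 7 already has a 3).
  R9C2 is out (box 7 already has a 3).
  So the only cell in column 2 that can hold 3 is R3C2.
  So R3C2 = 3.

5,3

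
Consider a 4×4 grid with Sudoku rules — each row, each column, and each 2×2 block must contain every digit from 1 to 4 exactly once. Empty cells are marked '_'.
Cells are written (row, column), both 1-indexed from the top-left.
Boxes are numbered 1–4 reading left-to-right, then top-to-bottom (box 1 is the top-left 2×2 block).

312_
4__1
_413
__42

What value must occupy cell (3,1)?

Row 3 already contains {1, 3, 4}.
Column 1 already contains {3, 4}.
Its 2×2 block (box 3) already contains {4}.
The only value from 1–4 not eliminated is 2, so (3,1) = 2.

2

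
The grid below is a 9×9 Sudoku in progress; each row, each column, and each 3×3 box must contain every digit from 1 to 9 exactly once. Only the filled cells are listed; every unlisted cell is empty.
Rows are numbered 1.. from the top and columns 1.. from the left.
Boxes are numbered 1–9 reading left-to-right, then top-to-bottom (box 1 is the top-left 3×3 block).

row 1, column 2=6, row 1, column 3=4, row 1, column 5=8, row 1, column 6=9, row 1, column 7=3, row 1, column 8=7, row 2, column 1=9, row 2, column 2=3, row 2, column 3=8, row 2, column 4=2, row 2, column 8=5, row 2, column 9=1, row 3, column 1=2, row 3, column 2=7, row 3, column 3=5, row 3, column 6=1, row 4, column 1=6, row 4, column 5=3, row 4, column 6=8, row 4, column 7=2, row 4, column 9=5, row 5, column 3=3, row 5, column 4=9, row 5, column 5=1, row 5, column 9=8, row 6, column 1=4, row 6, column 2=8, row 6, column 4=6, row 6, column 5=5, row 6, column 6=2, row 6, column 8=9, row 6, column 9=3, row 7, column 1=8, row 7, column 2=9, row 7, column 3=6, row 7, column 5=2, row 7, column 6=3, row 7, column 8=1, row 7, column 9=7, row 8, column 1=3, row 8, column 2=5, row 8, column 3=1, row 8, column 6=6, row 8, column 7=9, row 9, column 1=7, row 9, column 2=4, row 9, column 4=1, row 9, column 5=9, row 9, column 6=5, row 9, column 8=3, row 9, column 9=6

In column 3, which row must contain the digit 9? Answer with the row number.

4

Consider where 9 can go in column 3.
row 6, column 3 is out (row 6 already has a 9).
row 9, column 3 is out (row 9 already has a 9).
So the only cell in column 3 that can hold 9 is row 4, column 3.
That is row 4.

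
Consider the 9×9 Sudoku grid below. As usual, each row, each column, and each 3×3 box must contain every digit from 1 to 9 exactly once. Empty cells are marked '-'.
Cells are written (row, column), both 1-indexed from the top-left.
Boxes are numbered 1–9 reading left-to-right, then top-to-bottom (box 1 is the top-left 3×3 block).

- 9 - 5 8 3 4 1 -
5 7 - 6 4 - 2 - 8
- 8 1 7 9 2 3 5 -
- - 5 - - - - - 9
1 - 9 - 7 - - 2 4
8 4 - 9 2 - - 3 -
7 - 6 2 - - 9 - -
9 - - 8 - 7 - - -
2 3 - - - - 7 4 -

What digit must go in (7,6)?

4

Cell (7,6) itself could take any of {1, 4, 5} by direct elimination.
Consider where 4 can go in box 8.
(7,5) is out (column 5 already has a 4).
(8,5) is out (column 5 already has a 4).
(9,4) is out (row 9 already has a 4).
(9,5) is out (row 9 already has a 4).
(9,6) is out (row 9 already has a 4).
So the only cell in box 8 that can hold 4 is (7,6).
Therefore (7,6) = 4.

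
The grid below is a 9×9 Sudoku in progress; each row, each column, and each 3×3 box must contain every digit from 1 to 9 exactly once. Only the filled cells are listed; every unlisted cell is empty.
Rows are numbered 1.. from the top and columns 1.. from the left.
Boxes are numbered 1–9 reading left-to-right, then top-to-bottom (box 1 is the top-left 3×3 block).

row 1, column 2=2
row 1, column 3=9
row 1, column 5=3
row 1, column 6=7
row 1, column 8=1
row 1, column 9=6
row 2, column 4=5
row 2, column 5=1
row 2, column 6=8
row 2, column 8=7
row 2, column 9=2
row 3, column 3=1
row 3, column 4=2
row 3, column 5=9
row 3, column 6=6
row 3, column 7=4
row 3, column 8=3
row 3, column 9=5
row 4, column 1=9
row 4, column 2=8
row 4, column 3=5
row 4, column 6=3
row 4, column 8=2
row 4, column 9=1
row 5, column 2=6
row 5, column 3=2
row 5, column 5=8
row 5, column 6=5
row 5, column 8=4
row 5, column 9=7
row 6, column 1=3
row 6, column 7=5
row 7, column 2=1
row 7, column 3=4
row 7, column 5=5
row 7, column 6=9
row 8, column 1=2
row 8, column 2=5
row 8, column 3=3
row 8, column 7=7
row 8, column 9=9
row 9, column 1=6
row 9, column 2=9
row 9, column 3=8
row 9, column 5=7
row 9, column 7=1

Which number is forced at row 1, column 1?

5

Cell row 1, column 1 itself could take any of {4, 5, 8} by direct elimination.
Consider where 5 can go in column 1.
row 2, column 1 is out (row 2 already has a 5).
row 3, column 1 is out (row 3 already has a 5).
row 5, column 1 is out (row 5 already has a 5).
row 7, column 1 is out (row 7 already has a 5).
So the only cell in column 1 that can hold 5 is row 1, column 1.
Therefore row 1, column 1 = 5.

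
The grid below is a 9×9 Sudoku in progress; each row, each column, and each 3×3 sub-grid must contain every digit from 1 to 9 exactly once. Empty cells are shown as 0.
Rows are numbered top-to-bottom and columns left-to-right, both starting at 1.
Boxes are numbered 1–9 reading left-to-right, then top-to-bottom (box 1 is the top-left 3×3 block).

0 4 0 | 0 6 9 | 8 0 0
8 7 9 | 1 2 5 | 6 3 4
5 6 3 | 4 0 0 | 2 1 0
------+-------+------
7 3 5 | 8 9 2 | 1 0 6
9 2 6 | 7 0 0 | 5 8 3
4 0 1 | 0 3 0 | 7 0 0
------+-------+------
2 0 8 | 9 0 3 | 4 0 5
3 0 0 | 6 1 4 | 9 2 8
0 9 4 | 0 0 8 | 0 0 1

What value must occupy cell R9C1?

6

Row 9 already contains {1, 4, 8, 9}.
Column 1 already contains {2, 3, 4, 5, 7, 8, 9}.
Its 3×3 block (box 7) already contains {2, 3, 4, 8, 9}.
The only value from 1–9 not eliminated is 6, so R9C1 = 6.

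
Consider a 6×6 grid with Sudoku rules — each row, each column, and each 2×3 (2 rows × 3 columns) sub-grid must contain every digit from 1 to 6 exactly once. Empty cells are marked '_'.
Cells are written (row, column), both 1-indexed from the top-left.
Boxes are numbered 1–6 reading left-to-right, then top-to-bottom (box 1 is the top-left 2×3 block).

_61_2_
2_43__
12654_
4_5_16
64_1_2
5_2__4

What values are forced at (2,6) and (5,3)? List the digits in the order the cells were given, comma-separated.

For (2,6):
  Consider where 1 can go in column 6.
  (1,6) is out (row 1 already has a 1).
  (3,6) is out (row 3 already has a 1).
  So the only cell in column 6 that can hold 1 is (2,6).
  So (2,6) = 1.
For (5,3):
  Row 5 already contains {1, 2, 4, 6}.
  Column 3 already contains {1, 2, 4, 5, 6}.
  Its 2×3 block (box 5) already contains {2, 4, 5, 6}.
  The only value from 1–6 not eliminated is 3, so (5,3) = 3.

1,3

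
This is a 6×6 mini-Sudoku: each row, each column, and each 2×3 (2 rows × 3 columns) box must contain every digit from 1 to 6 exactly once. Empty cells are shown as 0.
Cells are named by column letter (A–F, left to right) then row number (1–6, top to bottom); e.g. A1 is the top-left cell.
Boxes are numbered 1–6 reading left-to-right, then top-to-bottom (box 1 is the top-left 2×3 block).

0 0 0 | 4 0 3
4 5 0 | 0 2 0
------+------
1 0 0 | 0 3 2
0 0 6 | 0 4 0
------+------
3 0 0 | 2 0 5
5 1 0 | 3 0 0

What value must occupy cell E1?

5

Cell E1 itself could take any of {1, 5, 6} by direct elimination.
Consider where 5 can go in row 1.
A1 is out (column A already has a 5).
B1 is out (column B already has a 5).
C1 is out (box 1 already has a 5).
So the only cell in row 1 that can hold 5 is E1.
Therefore E1 = 5.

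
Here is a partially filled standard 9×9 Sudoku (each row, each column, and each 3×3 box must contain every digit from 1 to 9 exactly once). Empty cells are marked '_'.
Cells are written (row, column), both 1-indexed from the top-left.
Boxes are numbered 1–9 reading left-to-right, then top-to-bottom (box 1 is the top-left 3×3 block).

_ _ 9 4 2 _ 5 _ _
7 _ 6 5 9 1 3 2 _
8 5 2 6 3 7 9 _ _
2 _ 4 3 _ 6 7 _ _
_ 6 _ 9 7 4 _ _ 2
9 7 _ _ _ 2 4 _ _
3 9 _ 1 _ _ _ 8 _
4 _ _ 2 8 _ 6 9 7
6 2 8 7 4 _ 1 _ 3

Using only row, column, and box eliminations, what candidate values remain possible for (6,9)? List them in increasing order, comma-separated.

Row 6 already contains {2, 4, 7, 9}.
Column 9 already contains {2, 3, 7}.
Its 3×3 block (box 6) already contains {2, 4, 7}.
Removing those from 1–9 leaves {1, 5, 6, 8} as the candidates for (6,9).

1,5,6,8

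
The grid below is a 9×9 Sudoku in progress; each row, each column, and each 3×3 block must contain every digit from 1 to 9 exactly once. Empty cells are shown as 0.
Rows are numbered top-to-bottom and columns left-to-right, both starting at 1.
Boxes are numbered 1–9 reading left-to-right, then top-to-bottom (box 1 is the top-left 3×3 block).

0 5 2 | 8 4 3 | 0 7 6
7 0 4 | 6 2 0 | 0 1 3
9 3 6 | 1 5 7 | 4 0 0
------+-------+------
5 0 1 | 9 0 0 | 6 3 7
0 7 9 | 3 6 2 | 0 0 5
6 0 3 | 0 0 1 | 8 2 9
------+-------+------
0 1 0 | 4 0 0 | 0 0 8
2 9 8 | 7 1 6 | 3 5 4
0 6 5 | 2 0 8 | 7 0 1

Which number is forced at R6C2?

4

Row 6 already contains {1, 2, 3, 6, 8, 9}.
Column 2 already contains {1, 3, 5, 6, 7, 9}.
Its 3×3 block (box 4) already contains {1, 3, 5, 6, 7, 9}.
The only value from 1–9 not eliminated is 4, so R6C2 = 4.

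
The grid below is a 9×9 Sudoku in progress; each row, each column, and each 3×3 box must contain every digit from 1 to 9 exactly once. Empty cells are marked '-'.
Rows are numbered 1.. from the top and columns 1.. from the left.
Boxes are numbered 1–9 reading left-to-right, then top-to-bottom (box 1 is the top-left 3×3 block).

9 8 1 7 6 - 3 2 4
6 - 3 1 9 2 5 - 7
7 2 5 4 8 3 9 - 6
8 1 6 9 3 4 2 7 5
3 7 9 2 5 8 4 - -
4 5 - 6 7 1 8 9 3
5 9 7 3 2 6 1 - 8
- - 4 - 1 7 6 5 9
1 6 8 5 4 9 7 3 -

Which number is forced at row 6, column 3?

Row 6 already contains {1, 3, 4, 5, 6, 7, 8, 9}.
Column 3 already contains {1, 3, 4, 5, 6, 7, 8, 9}.
Its 3×3 block (box 4) already contains {1, 3, 4, 5, 6, 7, 8, 9}.
The only value from 1–9 not eliminated is 2, so row 6, column 3 = 2.

2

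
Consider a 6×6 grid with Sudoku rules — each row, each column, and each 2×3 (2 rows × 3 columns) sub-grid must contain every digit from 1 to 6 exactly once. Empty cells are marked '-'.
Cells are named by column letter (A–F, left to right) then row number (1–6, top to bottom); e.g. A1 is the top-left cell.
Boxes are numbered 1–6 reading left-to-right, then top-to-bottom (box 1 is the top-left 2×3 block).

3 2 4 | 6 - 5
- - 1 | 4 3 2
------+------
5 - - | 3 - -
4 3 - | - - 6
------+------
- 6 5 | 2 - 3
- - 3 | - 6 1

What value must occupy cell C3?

6

Cell C3 itself could take any of {2, 6} by direct elimination.
Consider where 6 can go in column C.
C4 is out (row 4 already has a 6).
So the only cell in column C that can hold 6 is C3.
Therefore C3 = 6.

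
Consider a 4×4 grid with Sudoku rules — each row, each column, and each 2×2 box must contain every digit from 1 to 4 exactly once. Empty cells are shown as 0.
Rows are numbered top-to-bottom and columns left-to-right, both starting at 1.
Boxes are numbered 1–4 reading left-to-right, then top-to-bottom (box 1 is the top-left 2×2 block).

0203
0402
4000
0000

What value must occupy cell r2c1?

Cell r2c1 itself could take any of {1, 3} by direct elimination.
Consider where 3 can go in box 1.
r1c1 is out (row 1 already has a 3).
So the only cell in box 1 that can hold 3 is r2c1.
Therefore r2c1 = 3.

3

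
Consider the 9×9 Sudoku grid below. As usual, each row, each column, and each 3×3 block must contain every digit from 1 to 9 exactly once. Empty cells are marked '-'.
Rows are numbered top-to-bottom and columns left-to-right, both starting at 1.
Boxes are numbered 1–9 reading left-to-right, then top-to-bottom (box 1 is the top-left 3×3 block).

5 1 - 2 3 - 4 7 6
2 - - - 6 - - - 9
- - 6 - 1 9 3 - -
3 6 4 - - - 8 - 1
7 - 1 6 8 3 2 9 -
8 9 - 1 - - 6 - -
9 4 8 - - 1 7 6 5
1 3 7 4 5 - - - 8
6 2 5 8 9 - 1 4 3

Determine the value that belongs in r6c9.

7

Cell r6c9 itself could take any of {4, 7} by direct elimination.
Consider where 7 can go in column 9.
r3c9 is out (box 3 already has a 7).
r5c9 is out (row 5 already has a 7).
So the only cell in column 9 that can hold 7 is r6c9.
Therefore r6c9 = 7.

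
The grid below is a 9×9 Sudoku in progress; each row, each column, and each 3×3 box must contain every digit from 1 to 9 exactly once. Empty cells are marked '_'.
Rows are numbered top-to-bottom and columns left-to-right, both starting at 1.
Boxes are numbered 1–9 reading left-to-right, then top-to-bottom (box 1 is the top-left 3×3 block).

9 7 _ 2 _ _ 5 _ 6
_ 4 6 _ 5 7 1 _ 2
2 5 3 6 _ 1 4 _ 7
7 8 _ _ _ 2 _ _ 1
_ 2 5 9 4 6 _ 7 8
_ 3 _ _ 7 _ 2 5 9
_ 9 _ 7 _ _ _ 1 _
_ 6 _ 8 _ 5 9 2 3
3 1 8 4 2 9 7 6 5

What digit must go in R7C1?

5

Cell R7C1 itself could take any of {4, 5} by direct elimination.
Consider where 5 can go in column 1.
R2C1 is out (row 2 already has a 5).
R5C1 is out (row 5 already has a 5).
R6C1 is out (row 6 already has a 5).
R8C1 is out (row 8 already has a 5).
So the only cell in column 1 that can hold 5 is R7C1.
Therefore R7C1 = 5.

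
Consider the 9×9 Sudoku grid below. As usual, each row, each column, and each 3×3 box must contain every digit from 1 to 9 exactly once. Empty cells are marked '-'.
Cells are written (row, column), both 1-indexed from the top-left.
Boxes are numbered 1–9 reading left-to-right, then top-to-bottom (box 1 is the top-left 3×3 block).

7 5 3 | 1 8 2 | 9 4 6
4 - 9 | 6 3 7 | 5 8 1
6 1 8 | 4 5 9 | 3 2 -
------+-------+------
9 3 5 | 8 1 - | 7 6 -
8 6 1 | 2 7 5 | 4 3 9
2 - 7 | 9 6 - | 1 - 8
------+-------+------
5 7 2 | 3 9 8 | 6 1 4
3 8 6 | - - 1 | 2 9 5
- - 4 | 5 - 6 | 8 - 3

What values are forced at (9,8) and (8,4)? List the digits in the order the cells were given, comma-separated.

For (9,8):
  Row 9 already contains {3, 4, 5, 6, 8}.
  Column 8 already contains {1, 2, 3, 4, 6, 8, 9}.
  Its 3×3 block (box 9) already contains {1, 2, 3, 4, 5, 6, 8, 9}.
  The only value from 1–9 not eliminated is 7, so (9,8) = 7.
For (8,4):
  Row 8 already contains {1, 2, 3, 5, 6, 8, 9}.
  Column 4 already contains {1, 2, 3, 4, 5, 6, 8, 9}.
  Its 3×3 block (box 8) already contains {1, 3, 5, 6, 8, 9}.
  The only value from 1–9 not eliminated is 7, so (8,4) = 7.

7,7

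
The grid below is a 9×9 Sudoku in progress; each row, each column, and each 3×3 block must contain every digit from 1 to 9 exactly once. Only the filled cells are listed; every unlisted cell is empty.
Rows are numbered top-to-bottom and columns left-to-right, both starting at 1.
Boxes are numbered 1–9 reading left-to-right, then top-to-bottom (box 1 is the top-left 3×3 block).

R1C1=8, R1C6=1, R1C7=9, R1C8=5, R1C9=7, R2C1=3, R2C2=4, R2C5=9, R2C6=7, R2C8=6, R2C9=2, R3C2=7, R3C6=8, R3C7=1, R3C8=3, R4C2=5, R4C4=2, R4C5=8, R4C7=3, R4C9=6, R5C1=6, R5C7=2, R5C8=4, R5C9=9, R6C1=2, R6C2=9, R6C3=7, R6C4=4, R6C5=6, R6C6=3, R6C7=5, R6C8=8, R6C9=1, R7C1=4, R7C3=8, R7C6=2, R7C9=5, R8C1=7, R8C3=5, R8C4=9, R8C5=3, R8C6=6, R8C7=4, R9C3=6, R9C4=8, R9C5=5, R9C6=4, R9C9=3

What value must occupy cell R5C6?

5

Row 5 already contains {2, 4, 6, 9}.
Column 6 already contains {1, 2, 3, 4, 6, 7, 8}.
Its 3×3 block (box 5) already contains {2, 3, 4, 6, 8}.
The only value from 1–9 not eliminated is 5, so R5C6 = 5.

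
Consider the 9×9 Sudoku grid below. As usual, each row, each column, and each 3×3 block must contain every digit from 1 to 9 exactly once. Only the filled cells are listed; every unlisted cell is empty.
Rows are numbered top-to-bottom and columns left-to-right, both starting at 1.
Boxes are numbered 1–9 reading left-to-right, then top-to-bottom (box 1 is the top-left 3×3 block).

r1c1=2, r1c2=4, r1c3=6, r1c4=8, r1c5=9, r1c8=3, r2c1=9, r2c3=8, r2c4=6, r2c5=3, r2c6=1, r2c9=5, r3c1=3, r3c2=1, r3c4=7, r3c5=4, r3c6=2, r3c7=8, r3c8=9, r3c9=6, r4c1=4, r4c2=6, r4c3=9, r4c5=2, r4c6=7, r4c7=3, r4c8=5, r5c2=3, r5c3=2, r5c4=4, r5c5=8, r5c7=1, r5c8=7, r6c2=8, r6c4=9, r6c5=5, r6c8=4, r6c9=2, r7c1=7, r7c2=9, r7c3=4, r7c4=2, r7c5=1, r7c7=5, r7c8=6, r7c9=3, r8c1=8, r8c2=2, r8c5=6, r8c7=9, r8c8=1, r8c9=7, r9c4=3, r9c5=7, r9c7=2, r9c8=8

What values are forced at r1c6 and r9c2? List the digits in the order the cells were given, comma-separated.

For r1c6:
  Row 1 already contains {2, 3, 4, 6, 8, 9}.
  Column 6 already contains {1, 2, 7}.
  Its 3×3 block (box 2) already contains {1, 2, 3, 4, 6, 7, 8, 9}.
  The only value from 1–9 not eliminated is 5, so r1c6 = 5.
For r9c2:
  Row 9 already contains {2, 3, 7, 8}.
  Column 2 already contains {1, 2, 3, 4, 6, 8, 9}.
  Its 3×3 block (box 7) already contains {2, 4, 7, 8, 9}.
  The only value from 1–9 not eliminated is 5, so r9c2 = 5.

5,5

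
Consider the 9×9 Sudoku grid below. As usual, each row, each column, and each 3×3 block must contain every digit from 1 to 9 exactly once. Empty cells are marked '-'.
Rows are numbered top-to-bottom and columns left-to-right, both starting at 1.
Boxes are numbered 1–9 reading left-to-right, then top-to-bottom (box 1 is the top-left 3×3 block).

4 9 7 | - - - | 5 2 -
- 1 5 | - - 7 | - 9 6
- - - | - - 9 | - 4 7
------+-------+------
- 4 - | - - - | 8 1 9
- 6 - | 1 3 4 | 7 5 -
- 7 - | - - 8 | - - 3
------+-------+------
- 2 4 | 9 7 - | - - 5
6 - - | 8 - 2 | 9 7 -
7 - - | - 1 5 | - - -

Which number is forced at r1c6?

1

Cell r1c6 itself could take any of {1, 3, 6} by direct elimination.
Consider where 1 can go in box 2.
r1c4 is out (column 4 already has a 1). r1c5 is out (column 5 already has a 1). r2c4 is out (row 2 already has a 1). r2c5 is out (row 2 already has a 1). The remaining empty cells in box 2 are similarly blocked.
So the only cell in box 2 that can hold 1 is r1c6.
Therefore r1c6 = 1.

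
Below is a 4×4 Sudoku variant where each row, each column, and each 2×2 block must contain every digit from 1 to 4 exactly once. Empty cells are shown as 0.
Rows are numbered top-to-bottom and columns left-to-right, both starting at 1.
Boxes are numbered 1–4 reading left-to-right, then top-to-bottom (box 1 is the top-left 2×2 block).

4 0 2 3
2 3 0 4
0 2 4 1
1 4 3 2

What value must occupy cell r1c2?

Row 1 already contains {2, 3, 4}.
Column 2 already contains {2, 3, 4}.
Its 2×2 block (box 1) already contains {2, 3, 4}.
The only value from 1–4 not eliminated is 1, so r1c2 = 1.

1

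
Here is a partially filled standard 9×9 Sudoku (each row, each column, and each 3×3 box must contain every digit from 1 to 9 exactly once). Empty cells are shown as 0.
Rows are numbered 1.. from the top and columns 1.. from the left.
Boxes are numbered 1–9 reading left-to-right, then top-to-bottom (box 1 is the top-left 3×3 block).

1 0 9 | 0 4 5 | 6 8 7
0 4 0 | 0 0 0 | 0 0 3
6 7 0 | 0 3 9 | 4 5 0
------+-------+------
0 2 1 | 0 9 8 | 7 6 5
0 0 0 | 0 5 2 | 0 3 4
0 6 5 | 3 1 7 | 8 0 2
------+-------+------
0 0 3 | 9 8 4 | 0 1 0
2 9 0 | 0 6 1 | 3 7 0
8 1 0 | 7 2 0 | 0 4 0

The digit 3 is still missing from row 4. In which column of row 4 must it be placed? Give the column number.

1

Consider where 3 can go in row 4.
row 4, column 4 is out (column 4 already has a 3).
So the only cell in row 4 that can hold 3 is row 4, column 1.
That is column 1.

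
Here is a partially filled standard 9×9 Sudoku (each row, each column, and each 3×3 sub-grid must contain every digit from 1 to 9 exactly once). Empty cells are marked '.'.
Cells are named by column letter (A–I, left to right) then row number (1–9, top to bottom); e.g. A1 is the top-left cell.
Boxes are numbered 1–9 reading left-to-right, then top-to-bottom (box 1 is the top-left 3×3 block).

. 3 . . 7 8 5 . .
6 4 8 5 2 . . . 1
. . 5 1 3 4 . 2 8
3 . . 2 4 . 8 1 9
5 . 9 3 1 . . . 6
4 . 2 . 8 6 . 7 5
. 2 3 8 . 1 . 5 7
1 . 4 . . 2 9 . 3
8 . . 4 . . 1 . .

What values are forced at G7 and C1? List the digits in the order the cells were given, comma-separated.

4,1

For G7:
  Consider where 4 can go in box 9.
  H8 is out (row 8 already has a 4).
  H9 is out (row 9 already has a 4).
  I9 is out (row 9 already has a 4).
  So the only cell in box 9 that can hold 4 is G7.
  So G7 = 4.
For C1:
  Row 1 already contains {3, 5, 7, 8}.
  Column C already contains {2, 3, 4, 5, 8, 9}.
  Its 3×3 block (box 1) already contains {3, 4, 5, 6, 8}.
  The only value from 1–9 not eliminated is 1, so C1 = 1.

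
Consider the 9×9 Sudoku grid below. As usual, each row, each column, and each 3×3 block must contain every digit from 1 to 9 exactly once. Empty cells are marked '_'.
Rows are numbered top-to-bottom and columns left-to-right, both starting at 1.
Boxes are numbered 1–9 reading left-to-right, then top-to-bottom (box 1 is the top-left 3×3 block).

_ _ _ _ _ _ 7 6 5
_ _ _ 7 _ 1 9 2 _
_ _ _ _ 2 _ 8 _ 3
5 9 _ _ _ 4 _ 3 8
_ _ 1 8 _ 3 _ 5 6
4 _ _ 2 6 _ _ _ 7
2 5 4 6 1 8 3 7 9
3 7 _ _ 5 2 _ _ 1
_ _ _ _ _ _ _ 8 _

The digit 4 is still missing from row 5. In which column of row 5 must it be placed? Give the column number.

7

Consider where 4 can go in row 5.
R5C1 is out (column 1 already has a 4).
R5C2 is out (box 4 already has a 4).
R5C5 is out (box 5 already has a 4).
So the only cell in row 5 that can hold 4 is R5C7.
That is column 7.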